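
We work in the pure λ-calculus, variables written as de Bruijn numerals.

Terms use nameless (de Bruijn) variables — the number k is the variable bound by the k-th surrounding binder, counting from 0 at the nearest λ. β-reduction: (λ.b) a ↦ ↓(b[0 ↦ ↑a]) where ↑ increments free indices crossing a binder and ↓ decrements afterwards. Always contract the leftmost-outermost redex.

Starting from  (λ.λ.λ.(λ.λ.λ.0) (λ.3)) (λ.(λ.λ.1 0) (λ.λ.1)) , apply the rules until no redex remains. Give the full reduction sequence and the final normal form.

Answer: normal form = λ.λ.λ.λ.0  (in 2 steps)

Working:
  start: (λ.λ.λ.(λ.λ.λ.0) (λ.3)) (λ.(λ.λ.1 0) (λ.λ.1))
  [1] λ.λ.(λ.λ.λ.0) (λ.λ.(λ.λ.1 0) (λ.λ.1))
  [2] λ.λ.λ.λ.0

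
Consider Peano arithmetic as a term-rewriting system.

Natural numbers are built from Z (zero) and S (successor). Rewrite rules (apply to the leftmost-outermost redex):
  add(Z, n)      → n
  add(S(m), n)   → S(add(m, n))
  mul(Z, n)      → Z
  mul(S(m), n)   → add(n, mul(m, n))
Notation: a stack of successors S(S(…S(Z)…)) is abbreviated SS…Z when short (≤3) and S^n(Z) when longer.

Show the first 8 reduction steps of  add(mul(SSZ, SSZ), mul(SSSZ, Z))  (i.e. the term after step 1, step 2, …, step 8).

  start: add(mul(SSZ, SSZ), mul(SSSZ, Z))
  step 1: add(add(SSZ, mul(SZ, SSZ)), mul(SSSZ, Z))
  step 2: add(S(add(SZ, mul(SZ, SSZ))), mul(SSSZ, Z))
  step 3: S(add(add(SZ, mul(SZ, SSZ)), mul(SSSZ, Z)))
  step 4: S(add(S(add(Z, mul(SZ, SSZ))), mul(SSSZ, Z)))
  step 5: S(S(add(add(Z, mul(SZ, SSZ)), mul(SSSZ, Z))))
  step 6: S(S(add(mul(SZ, SSZ), mul(SSSZ, Z))))
  step 7: S(S(add(add(SSZ, mul(Z, SSZ)), mul(SSSZ, Z))))
  step 8: S(S(add(S(add(SZ, mul(Z, SSZ))), mul(SSSZ, Z))))

Answer: after 8 steps: S(S(add(S(add(SZ, mul(Z, SSZ))), mul(SSSZ, Z))))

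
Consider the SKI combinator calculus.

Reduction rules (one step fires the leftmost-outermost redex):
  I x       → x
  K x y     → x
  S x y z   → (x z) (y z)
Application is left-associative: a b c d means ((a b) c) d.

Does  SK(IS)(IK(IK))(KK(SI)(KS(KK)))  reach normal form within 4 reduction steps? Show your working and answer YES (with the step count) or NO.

  start: SK(IS)(IK(IK))(KK(SI)(KS(KK)))
  [1] K(IK(IK))(IS(IK(IK)))(KK(SI)(KS(KK)))
  [2] IK(IK)(KK(SI)(KS(KK)))
  [3] K(IK)(KK(SI)(KS(KK)))
  [4] IK

Answer: NO — after 4 steps the term is IK, not yet normal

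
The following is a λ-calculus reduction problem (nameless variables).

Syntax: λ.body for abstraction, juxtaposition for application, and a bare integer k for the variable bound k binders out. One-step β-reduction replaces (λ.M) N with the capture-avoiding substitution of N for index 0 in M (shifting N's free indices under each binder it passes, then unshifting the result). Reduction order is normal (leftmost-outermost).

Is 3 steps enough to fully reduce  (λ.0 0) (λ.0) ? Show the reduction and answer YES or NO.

  start: (λ.0 0) (λ.0)
  [1] (λ.0) (λ.0)
  [2] λ.0

Answer: YES — reaches normal form λ.0 in 2 ≤ 3 steps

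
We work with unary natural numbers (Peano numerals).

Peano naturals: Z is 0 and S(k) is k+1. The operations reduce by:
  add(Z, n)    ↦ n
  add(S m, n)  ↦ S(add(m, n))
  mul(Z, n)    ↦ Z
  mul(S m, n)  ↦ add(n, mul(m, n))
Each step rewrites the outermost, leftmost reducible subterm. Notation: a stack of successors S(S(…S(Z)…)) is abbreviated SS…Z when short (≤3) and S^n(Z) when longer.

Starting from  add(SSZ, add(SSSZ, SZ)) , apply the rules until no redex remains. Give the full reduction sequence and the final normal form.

  start: add(SSZ, add(SSSZ, SZ))
  [1] S(add(SZ, add(SSSZ, SZ)))
  [2] S(S(add(Z, add(SSSZ, SZ))))
  [3] S(S(add(SSSZ, SZ)))
  [4] S(S(S(add(SSZ, SZ))))
  [5] S(S(S(S(add(SZ, SZ)))))
  [6] S(S(S(S(S(add(Z, SZ))))))
  [7] S^6(Z)

Answer: normal form = S^6(Z)  (in 7 steps)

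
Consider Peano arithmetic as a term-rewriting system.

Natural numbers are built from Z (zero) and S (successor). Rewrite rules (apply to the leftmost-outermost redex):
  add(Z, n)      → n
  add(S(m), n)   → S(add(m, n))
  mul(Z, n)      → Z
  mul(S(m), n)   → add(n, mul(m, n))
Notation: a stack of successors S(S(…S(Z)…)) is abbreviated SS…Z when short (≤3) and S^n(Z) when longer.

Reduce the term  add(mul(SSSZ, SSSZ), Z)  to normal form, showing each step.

  start: add(mul(SSSZ, SSSZ), Z)
  →1  add(add(SSSZ, mul(SSZ, SSSZ)), Z)
  →2  add(S(add(SSZ, mul(SSZ, SSSZ))), Z)
  →3  S(add(add(SSZ, mul(SSZ, SSSZ)), Z))
  →4  S(add(S(add(SZ, mul(SSZ, SSSZ))), Z))
  →5  S(S(add(add(SZ, mul(SSZ, SSSZ)), Z)))
  →6  S(S(add(S(add(Z, mul(SSZ, SSSZ))), Z)))
  →7  S(S(S(add(add(Z, mul(SSZ, SSSZ)), Z))))
  →8  S(S(S(add(mul(SSZ, SSSZ), Z))))
  →9  S(S(S(add(add(SSSZ, mul(SZ, SSSZ)), Z))))
  →10  S(S(S(add(S(add(SSZ, mul(SZ, SSSZ))), Z))))
  →11  S(S(S(S(add(add(SSZ, mul(SZ, SSSZ)), Z)))))
  →12  S(S(S(S(add(S(add(SZ, mul(SZ, SSSZ))), Z)))))
  →13  S(S(S(S(S(add(add(SZ, mul(SZ, SSSZ)), Z))))))
  →14  S(S(S(S(S(add(S(add(Z, mul(SZ, SSSZ))), Z))))))
  →15  S(S(S(S(S(S(add(add(Z, mul(SZ, SSSZ)), Z)))))))
  →16  S(S(S(S(S(S(add(mul(SZ, SSSZ), Z)))))))
  →17  S(S(S(S(S(S(add(add(SSSZ, mul(Z, SSSZ)), Z)))))))
  →18  S(S(S(S(S(S(add(S(add(SSZ, mul(Z, SSSZ))), Z)))))))
  →19  S(S(S(S(S(S(S(add(add(SSZ, mul(Z, SSSZ)), Z))))))))
  →20  S(S(S(S(S(S(S(add(S(add(SZ, mul(Z, SSSZ))), Z))))))))
  →21  S(S(S(S(S(S(S(S(add(add(SZ, mul(Z, SSSZ)), Z)))))))))
  →22  S(S(S(S(S(S(S(S(add(S(add(Z, mul(Z, SSSZ))), Z)))))))))
  →23  S(S(S(S(S(S(S(S(S(add(add(Z, mul(Z, SSSZ)), Z))))))))))
  →24  S(S(S(S(S(S(S(S(S(add(mul(Z, SSSZ), Z))))))))))
  →25  S(S(S(S(S(S(S(S(S(add(Z, Z))))))))))
  →26  S^9(Z)

Answer: normal form = S^9(Z)  (in 26 steps)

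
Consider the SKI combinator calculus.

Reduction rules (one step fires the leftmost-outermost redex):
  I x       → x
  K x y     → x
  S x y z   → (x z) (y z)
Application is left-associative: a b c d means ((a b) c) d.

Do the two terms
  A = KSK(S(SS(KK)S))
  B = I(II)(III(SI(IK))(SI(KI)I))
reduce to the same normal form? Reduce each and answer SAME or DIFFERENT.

Answer: DIFFERENT — A ⇓ S(S(SSK)), B ⇓ KI

Derivation:
Term A:
  start: KSK(S(SS(KK)S))
  [1] S(S(SS(KK)S))
  [2] S(S(SS(KKS)))
  [3] S(S(SSK))

Term B:
  start: I(II)(III(SI(IK))(SI(KI)I))
  [1] II(III(SI(IK))(SI(KI)I))
  [2] I(III(SI(IK))(SI(KI)I))
  [3] III(SI(IK))(SI(KI)I)
  [4] II(SI(IK))(SI(KI)I)
  [5] I(SI(IK))(SI(KI)I)
  [6] SI(IK)(SI(KI)I)
  [7] I(SI(KI)I)(IK(SI(KI)I))
  [8] SI(KI)I(IK(SI(KI)I))
  [9] II(KII)(IK(SI(KI)I))
  [10] I(KII)(IK(SI(KI)I))
  [11] KII(IK(SI(KI)I))
  [12] I(IK(SI(KI)I))
  [13] IK(SI(KI)I)
  [14] K(SI(KI)I)
  [15] K(II(KII))
  [16] K(I(KII))
  [17] K(KII)
  [18] KI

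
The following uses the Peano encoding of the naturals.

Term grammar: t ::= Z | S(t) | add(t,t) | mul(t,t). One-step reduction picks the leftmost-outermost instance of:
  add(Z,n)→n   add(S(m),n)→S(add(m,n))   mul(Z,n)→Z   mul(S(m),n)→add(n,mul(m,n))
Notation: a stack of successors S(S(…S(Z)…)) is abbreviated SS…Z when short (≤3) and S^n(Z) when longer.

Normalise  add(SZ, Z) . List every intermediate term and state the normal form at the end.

  start: add(SZ, Z)
  step 1: S(add(Z, Z))
  step 2: SZ

Answer: normal form = SZ  (in 2 steps)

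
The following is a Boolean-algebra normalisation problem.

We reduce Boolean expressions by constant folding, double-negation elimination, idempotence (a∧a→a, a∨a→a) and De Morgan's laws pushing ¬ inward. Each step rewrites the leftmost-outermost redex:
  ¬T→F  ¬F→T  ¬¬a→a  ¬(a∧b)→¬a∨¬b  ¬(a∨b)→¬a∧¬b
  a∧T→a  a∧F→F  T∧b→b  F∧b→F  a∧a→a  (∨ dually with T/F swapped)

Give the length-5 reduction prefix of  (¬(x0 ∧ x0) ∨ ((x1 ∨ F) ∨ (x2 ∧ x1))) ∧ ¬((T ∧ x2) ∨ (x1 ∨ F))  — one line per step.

Answer: after 5 steps: (¬x0 ∨ (x1 ∨ (x2 ∧ x1))) ∧ ((¬T ∨ ¬x2) ∧ ¬(x1 ∨ F))

Derivation:
  start: (¬(x0 ∧ x0) ∨ ((x1 ∨ F) ∨ (x2 ∧ x1))) ∧ ¬((T ∧ x2) ∨ (x1 ∨ F))
  →1  ((¬x0 ∨ ¬x0) ∨ ((x1 ∨ F) ∨ (x2 ∧ x1))) ∧ ¬((T ∧ x2) ∨ (x1 ∨ F))
  →2  (¬x0 ∨ ((x1 ∨ F) ∨ (x2 ∧ x1))) ∧ ¬((T ∧ x2) ∨ (x1 ∨ F))
  →3  (¬x0 ∨ (x1 ∨ (x2 ∧ x1))) ∧ ¬((T ∧ x2) ∨ (x1 ∨ F))
  →4  (¬x0 ∨ (x1 ∨ (x2 ∧ x1))) ∧ (¬(T ∧ x2) ∧ ¬(x1 ∨ F))
  →5  (¬x0 ∨ (x1 ∨ (x2 ∧ x1))) ∧ ((¬T ∨ ¬x2) ∧ ¬(x1 ∨ F))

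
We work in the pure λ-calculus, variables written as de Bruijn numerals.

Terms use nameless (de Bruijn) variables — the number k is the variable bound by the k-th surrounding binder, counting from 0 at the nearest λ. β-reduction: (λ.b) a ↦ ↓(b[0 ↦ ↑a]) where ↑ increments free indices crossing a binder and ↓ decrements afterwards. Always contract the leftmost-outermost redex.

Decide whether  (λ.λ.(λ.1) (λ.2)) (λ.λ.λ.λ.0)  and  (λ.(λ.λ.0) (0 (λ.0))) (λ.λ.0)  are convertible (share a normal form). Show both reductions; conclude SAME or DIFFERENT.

Term A:
  start: (λ.λ.(λ.1) (λ.2)) (λ.λ.λ.λ.0)
  [1] λ.(λ.1) (λ.λ.λ.λ.λ.0)
  [2] λ.0

Term B:
  start: (λ.(λ.λ.0) (0 (λ.0))) (λ.λ.0)
  [1] (λ.λ.0) ((λ.λ.0) (λ.0))
  [2] λ.0

Answer: SAME — A ⇓ λ.0, B ⇓ λ.0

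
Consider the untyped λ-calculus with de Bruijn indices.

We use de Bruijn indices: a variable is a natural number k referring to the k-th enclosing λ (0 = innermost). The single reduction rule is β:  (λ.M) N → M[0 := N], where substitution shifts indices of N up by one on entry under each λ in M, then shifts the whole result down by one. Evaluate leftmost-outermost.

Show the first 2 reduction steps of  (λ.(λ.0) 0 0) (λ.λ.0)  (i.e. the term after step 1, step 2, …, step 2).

  start: (λ.(λ.0) 0 0) (λ.λ.0)
  →1  (λ.0) (λ.λ.0) (λ.λ.0)
  →2  (λ.λ.0) (λ.λ.0)

Answer: after 2 steps: (λ.λ.0) (λ.λ.0)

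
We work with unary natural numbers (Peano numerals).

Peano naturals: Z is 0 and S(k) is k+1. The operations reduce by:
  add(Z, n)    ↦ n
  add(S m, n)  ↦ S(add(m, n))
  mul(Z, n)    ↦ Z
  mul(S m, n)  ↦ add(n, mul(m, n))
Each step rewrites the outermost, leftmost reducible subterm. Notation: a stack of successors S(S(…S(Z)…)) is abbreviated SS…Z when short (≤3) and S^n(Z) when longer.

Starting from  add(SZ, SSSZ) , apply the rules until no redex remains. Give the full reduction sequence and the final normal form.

Answer: normal form = S^4(Z)  (in 2 steps)

Derivation:
  start: add(SZ, SSSZ)
  step 1: S(add(Z, SSSZ))
  step 2: S^4(Z)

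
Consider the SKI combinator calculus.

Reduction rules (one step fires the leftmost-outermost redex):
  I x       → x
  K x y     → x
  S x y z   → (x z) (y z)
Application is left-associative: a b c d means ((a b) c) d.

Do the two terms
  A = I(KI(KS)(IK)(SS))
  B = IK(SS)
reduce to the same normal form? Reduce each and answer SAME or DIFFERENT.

Answer: SAME — A ⇓ K(SS), B ⇓ K(SS)

Working:
Term A:
  start: I(KI(KS)(IK)(SS))
  →1  KI(KS)(IK)(SS)
  →2  I(IK)(SS)
  →3  IK(SS)
  →4  K(SS)

Term B:
  start: IK(SS)
  →1  K(SS)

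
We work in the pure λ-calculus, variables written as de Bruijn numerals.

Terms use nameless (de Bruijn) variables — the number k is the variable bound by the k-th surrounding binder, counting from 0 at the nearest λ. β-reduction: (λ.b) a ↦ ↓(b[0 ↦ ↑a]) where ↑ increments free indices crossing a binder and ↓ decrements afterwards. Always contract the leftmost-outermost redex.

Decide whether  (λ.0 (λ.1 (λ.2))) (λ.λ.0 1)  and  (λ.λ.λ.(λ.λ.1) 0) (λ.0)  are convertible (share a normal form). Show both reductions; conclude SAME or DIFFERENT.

Answer: DIFFERENT — A ⇓ λ.0 (λ.λ.0 (λ.λ.λ.0 1)), B ⇓ λ.λ.λ.1

Reduction:
Term A:
  start: (λ.0 (λ.1 (λ.2))) (λ.λ.0 1)
  →1  (λ.λ.0 1) (λ.(λ.λ.0 1) (λ.λ.λ.0 1))
  →2  λ.0 (λ.(λ.λ.0 1) (λ.λ.λ.0 1))
  →3  λ.0 (λ.λ.0 (λ.λ.λ.0 1))

Term B:
  start: (λ.λ.λ.(λ.λ.1) 0) (λ.0)
  →1  λ.λ.(λ.λ.1) 0
  →2  λ.λ.λ.1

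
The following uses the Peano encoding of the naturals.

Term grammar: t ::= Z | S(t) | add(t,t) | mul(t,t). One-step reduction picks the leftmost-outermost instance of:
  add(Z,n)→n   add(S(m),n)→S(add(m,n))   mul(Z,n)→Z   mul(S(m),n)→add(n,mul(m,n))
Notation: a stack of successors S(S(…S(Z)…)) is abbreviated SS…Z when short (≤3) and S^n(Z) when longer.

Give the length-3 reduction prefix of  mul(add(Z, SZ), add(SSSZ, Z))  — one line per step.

  start: mul(add(Z, SZ), add(SSSZ, Z))
  step 1: mul(SZ, add(SSSZ, Z))
  step 2: add(add(SSSZ, Z), mul(Z, add(SSSZ, Z)))
  step 3: add(S(add(SSZ, Z)), mul(Z, add(SSSZ, Z)))

Answer: after 3 steps: add(S(add(SSZ, Z)), mul(Z, add(SSSZ, Z)))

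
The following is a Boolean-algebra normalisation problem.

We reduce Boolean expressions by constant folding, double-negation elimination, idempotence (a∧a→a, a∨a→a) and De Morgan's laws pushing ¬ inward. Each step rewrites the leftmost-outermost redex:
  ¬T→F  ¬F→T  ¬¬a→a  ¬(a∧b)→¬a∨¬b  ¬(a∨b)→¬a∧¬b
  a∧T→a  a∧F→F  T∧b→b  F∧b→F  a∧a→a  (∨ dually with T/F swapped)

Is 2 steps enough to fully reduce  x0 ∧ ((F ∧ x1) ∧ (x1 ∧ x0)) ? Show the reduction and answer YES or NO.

  start: x0 ∧ ((F ∧ x1) ∧ (x1 ∧ x0))
  [1] x0 ∧ (F ∧ (x1 ∧ x0))
  [2] x0 ∧ F

Answer: NO — after 2 steps the term is x0 ∧ F, not yet normal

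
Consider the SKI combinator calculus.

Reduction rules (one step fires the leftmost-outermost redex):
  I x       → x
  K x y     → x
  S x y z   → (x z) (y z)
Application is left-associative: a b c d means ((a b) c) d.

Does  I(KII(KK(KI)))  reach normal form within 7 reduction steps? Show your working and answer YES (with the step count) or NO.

  start: I(KII(KK(KI)))
  step 1: KII(KK(KI))
  step 2: I(KK(KI))
  step 3: KK(KI)
  step 4: K

Answer: YES — reaches normal form K in 4 ≤ 7 steps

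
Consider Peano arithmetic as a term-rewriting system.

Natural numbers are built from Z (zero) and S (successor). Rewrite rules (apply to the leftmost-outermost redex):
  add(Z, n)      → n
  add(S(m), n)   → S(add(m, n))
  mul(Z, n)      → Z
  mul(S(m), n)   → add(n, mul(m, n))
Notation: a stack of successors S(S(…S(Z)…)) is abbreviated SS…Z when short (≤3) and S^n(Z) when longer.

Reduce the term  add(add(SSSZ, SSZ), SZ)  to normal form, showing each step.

  start: add(add(SSSZ, SSZ), SZ)
  →1  add(S(add(SSZ, SSZ)), SZ)
  →2  S(add(add(SSZ, SSZ), SZ))
  →3  S(add(S(add(SZ, SSZ)), SZ))
  →4  S(S(add(add(SZ, SSZ), SZ)))
  →5  S(S(add(S(add(Z, SSZ)), SZ)))
  →6  S(S(S(add(add(Z, SSZ), SZ))))
  →7  S(S(S(add(SSZ, SZ))))
  →8  S(S(S(S(add(SZ, SZ)))))
  →9  S(S(S(S(S(add(Z, SZ))))))
  →10  S^6(Z)

Answer: normal form = S^6(Z)  (in 10 steps)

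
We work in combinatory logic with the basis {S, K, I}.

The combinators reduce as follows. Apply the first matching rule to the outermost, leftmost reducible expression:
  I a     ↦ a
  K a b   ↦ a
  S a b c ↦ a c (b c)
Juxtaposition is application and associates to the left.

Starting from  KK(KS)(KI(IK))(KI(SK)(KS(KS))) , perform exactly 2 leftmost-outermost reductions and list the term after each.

Answer: after 2 steps: KI(IK)

Reduction:
  start: KK(KS)(KI(IK))(KI(SK)(KS(KS)))
  step 1: K(KI(IK))(KI(SK)(KS(KS)))
  step 2: KI(IK)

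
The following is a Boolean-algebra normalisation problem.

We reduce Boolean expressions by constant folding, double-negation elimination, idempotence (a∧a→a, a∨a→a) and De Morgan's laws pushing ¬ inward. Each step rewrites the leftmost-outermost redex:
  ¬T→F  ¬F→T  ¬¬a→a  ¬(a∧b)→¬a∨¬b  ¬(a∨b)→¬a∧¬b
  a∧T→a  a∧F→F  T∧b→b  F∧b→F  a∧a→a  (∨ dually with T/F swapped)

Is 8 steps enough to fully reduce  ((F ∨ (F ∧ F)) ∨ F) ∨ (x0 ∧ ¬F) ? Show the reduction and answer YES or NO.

  start: ((F ∨ (F ∧ F)) ∨ F) ∨ (x0 ∧ ¬F)
  step 1: (F ∨ (F ∧ F)) ∨ (x0 ∧ ¬F)
  step 2: (F ∧ F) ∨ (x0 ∧ ¬F)
  step 3: F ∨ (x0 ∧ ¬F)
  step 4: x0 ∧ ¬F
  step 5: x0 ∧ T
  step 6: x0

Answer: YES — reaches normal form x0 in 6 ≤ 8 steps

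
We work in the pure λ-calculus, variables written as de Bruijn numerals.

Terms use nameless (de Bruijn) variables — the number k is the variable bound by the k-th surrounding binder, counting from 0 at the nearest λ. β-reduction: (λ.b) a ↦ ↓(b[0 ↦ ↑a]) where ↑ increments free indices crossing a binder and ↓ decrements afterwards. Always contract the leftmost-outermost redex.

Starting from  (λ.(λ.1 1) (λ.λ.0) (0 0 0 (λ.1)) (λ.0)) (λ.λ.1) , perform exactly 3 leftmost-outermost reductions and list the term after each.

Answer: after 3 steps: (λ.λ.λ.1) ((λ.λ.1) (λ.λ.1) (λ.λ.1) (λ.λ.λ.1)) (λ.0)

Reduction:
  start: (λ.(λ.1 1) (λ.λ.0) (0 0 0 (λ.1)) (λ.0)) (λ.λ.1)
  →1  (λ.(λ.λ.1) (λ.λ.1)) (λ.λ.0) ((λ.λ.1) (λ.λ.1) (λ.λ.1) (λ.λ.λ.1)) (λ.0)
  →2  (λ.λ.1) (λ.λ.1) ((λ.λ.1) (λ.λ.1) (λ.λ.1) (λ.λ.λ.1)) (λ.0)
  →3  (λ.λ.λ.1) ((λ.λ.1) (λ.λ.1) (λ.λ.1) (λ.λ.λ.1)) (λ.0)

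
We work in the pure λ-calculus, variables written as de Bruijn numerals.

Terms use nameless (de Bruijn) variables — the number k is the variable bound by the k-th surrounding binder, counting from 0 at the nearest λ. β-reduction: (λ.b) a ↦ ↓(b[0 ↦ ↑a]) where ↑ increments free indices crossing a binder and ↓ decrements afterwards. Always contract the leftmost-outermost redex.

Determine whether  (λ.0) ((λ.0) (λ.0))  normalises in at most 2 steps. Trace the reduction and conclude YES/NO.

Answer: YES — reaches normal form λ.0 in 2 ≤ 2 steps

Working:
  start: (λ.0) ((λ.0) (λ.0))
  [1] (λ.0) (λ.0)
  [2] λ.0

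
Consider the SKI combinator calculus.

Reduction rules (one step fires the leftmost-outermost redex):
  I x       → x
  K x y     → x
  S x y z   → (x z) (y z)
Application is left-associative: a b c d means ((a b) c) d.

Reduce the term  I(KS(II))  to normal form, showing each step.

  start: I(KS(II))
  [1] KS(II)
  [2] S

Answer: normal form = S  (in 2 steps)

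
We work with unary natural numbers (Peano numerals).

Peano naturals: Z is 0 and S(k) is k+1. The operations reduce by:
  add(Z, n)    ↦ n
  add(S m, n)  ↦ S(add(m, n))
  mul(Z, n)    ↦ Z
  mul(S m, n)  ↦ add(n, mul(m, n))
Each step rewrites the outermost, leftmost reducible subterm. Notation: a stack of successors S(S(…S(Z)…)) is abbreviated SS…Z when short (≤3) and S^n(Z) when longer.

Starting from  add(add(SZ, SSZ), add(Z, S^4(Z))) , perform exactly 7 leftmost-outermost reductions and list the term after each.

Answer: after 7 steps: S^7(Z)

Derivation:
  start: add(add(SZ, SSZ), add(Z, S^4(Z)))
  step 1: add(S(add(Z, SSZ)), add(Z, S^4(Z)))
  step 2: S(add(add(Z, SSZ), add(Z, S^4(Z))))
  step 3: S(add(SSZ, add(Z, S^4(Z))))
  step 4: S(S(add(SZ, add(Z, S^4(Z)))))
  step 5: S(S(S(add(Z, add(Z, S^4(Z))))))
  step 6: S(S(S(add(Z, S^4(Z)))))
  step 7: S^7(Z)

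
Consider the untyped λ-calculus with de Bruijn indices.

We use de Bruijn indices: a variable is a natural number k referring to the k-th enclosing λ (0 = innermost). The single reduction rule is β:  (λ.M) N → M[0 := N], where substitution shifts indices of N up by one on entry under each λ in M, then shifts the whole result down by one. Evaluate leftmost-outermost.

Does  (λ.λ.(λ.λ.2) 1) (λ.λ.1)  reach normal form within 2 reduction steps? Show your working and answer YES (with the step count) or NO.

  start: (λ.λ.(λ.λ.2) 1) (λ.λ.1)
  →1  λ.(λ.λ.2) (λ.λ.1)
  →2  λ.λ.1

Answer: YES — reaches normal form λ.λ.1 in 2 ≤ 2 steps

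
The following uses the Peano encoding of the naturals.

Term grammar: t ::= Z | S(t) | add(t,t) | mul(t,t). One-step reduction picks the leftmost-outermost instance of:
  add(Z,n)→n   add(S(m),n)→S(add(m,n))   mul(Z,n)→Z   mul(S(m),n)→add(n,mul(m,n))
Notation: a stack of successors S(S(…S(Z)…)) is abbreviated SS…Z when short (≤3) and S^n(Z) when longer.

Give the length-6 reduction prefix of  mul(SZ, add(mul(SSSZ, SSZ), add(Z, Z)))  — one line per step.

  start: mul(SZ, add(mul(SSSZ, SSZ), add(Z, Z)))
  [1] add(add(mul(SSSZ, SSZ), add(Z, Z)), mul(Z, add(mul(SSSZ, SSZ), add(Z, Z))))
  [2] add(add(add(SSZ, mul(SSZ, SSZ)), add(Z, Z)), mul(Z, add(mul(SSSZ, SSZ), add(Z, Z))))
  [3] add(add(S(add(SZ, mul(SSZ, SSZ))), add(Z, Z)), mul(Z, add(mul(SSSZ, SSZ), add(Z, Z))))
  [4] add(S(add(add(SZ, mul(SSZ, SSZ)), add(Z, Z))), mul(Z, add(mul(SSSZ, SSZ), add(Z, Z))))
  [5] S(add(add(add(SZ, mul(SSZ, SSZ)), add(Z, Z)), mul(Z, add(mul(SSSZ, SSZ), add(Z, Z)))))
  [6] S(add(add(S(add(Z, mul(SSZ, SSZ))), add(Z, Z)), mul(Z, add(mul(SSSZ, SSZ), add(Z, Z)))))

Answer: after 6 steps: S(add(add(S(add(Z, mul(SSZ, SSZ))), add(Z, Z)), mul(Z, add(mul(SSSZ, SSZ), add(Z, Z)))))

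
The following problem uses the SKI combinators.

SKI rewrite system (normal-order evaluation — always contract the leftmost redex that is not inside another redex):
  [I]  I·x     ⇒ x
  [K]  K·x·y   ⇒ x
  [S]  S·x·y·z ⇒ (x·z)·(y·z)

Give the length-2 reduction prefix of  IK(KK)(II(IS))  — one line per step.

  start: IK(KK)(II(IS))
  step 1: K(KK)(II(IS))
  step 2: KK

Answer: after 2 steps: KK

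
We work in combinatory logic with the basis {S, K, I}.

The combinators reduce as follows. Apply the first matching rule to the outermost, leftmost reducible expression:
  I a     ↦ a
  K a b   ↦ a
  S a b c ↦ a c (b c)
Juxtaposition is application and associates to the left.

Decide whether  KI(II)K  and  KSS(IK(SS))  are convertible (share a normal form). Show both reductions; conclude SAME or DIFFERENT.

Answer: DIFFERENT — A ⇓ K, B ⇓ S(K(SS))

Reduction:
Term A:
  start: KI(II)K
  [1] IK
  [2] K

Term B:
  start: KSS(IK(SS))
  [1] S(IK(SS))
  [2] S(K(SS))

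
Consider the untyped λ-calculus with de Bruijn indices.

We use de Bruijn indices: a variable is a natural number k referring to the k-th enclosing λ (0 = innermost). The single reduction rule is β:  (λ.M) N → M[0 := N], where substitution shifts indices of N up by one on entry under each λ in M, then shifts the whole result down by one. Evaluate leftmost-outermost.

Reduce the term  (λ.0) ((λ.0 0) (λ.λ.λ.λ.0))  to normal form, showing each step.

Answer: normal form = λ.λ.λ.0  (in 3 steps)

Working:
  start: (λ.0) ((λ.0 0) (λ.λ.λ.λ.0))
  step 1: (λ.0 0) (λ.λ.λ.λ.0)
  step 2: (λ.λ.λ.λ.0) (λ.λ.λ.λ.0)
  step 3: λ.λ.λ.0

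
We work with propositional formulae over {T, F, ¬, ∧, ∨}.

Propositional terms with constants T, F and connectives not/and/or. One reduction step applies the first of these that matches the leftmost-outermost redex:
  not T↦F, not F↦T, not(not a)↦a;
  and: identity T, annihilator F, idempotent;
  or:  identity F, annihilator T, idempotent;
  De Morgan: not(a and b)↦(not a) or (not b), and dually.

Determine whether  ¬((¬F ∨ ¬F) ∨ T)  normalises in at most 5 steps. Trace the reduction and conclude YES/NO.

Answer: YES — reaches normal form F in 5 ≤ 5 steps

Working:
  start: ¬((¬F ∨ ¬F) ∨ T)
  [1] ¬(¬F ∨ ¬F) ∧ ¬T
  [2] (¬¬F ∧ ¬¬F) ∧ ¬T
  [3] ¬¬F ∧ ¬T
  [4] F ∧ ¬T
  [5] F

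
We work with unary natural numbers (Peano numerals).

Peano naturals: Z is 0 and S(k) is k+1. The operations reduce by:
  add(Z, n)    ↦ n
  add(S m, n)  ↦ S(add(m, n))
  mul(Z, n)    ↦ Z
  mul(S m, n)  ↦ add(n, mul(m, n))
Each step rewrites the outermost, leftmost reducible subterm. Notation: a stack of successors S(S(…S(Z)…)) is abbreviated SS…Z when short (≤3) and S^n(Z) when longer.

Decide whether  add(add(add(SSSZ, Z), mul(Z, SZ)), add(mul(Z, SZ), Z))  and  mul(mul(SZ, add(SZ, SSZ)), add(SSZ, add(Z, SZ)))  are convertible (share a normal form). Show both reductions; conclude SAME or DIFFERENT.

Term A:
  start: add(add(add(SSSZ, Z), mul(Z, SZ)), add(mul(Z, SZ), Z))
  step 1: add(add(S(add(SSZ, Z)), mul(Z, SZ)), add(mul(Z, SZ), Z))
  step 2: add(S(add(add(SSZ, Z), mul(Z, SZ))), add(mul(Z, SZ), Z))
  step 3: S(add(add(add(SSZ, Z), mul(Z, SZ)), add(mul(Z, SZ), Z)))
  step 4: S(add(add(S(add(SZ, Z)), mul(Z, SZ)), add(mul(Z, SZ), Z)))
  step 5: S(add(S(add(add(SZ, Z), mul(Z, SZ))), add(mul(Z, SZ), Z)))
  step 6: S(S(add(add(add(SZ, Z), mul(Z, SZ)), add(mul(Z, SZ), Z))))
  step 7: S(S(add(add(S(add(Z, Z)), mul(Z, SZ)), add(mul(Z, SZ), Z))))
  step 8: S(S(add(S(add(add(Z, Z), mul(Z, SZ))), add(mul(Z, SZ), Z))))
  step 9: S(S(S(add(add(add(Z, Z), mul(Z, SZ)), add(mul(Z, SZ), Z)))))
  step 10: S(S(S(add(add(Z, mul(Z, SZ)), add(mul(Z, SZ), Z)))))
  step 11: S(S(S(add(mul(Z, SZ), add(mul(Z, SZ), Z)))))
  step 12: S(S(S(add(Z, add(mul(Z, SZ), Z)))))
  step 13: S(S(S(add(mul(Z, SZ), Z))))
  step 14: S(S(S(add(Z, Z))))
  step 15: SSSZ

Term B:
  start: mul(mul(SZ, add(SZ, SSZ)), add(SSZ, add(Z, SZ)))
  step 1: mul(add(add(SZ, SSZ), mul(Z, add(SZ, SSZ))), add(SSZ, add(Z, SZ)))
  step 2: mul(add(S(add(Z, SSZ)), mul(Z, add(SZ, SSZ))), add(SSZ, add(Z, SZ)))
  step 3: mul(S(add(add(Z, SSZ), mul(Z, add(SZ, SSZ)))), add(SSZ, add(Z, SZ)))
  step 4: add(add(SSZ, add(Z, SZ)), mul(add(add(Z, SSZ), mul(Z, add(SZ, SSZ))), add(SSZ, add(Z, SZ))))
  step 5: add(S(add(SZ, add(Z, SZ))), mul(add(add(Z, SSZ), mul(Z, add(SZ, SSZ))), add(SSZ, add(Z, SZ))))
  step 6: S(add(add(SZ, add(Z, SZ)), mul(add(add(Z, SSZ), mul(Z, add(SZ, SSZ))), add(SSZ, add(Z, SZ)))))
  step 7: S(add(S(add(Z, add(Z, SZ))), mul(add(add(Z, SSZ), mul(Z, add(SZ, SSZ))), add(SSZ, add(Z, SZ)))))
  step 8: S(S(add(add(Z, add(Z, SZ)), mul(add(add(Z, SSZ), mul(Z, add(SZ, SSZ))), add(SSZ, add(Z, SZ))))))
  step 9: S(S(add(add(Z, SZ), mul(add(add(Z, SSZ), mul(Z, add(SZ, SSZ))), add(SSZ, add(Z, SZ))))))
  step 10: S(S(add(SZ, mul(add(add(Z, SSZ), mul(Z, add(SZ, SSZ))), add(SSZ, add(Z, SZ))))))
  step 11: S(S(S(add(Z, mul(add(add(Z, SSZ), mul(Z, add(SZ, SSZ))), add(SSZ, add(Z, SZ)))))))
  step 12: S(S(S(mul(add(add(Z, SSZ), mul(Z, add(SZ, SSZ))), add(SSZ, add(Z, SZ))))))
  step 13: S(S(S(mul(add(SSZ, mul(Z, add(SZ, SSZ))), add(SSZ, add(Z, SZ))))))
  step 14: S(S(S(mul(S(add(SZ, mul(Z, add(SZ, SSZ)))), add(SSZ, add(Z, SZ))))))
  step 15: S(S(S(add(add(SSZ, add(Z, SZ)), mul(add(SZ, mul(Z, add(SZ, SSZ))), add(SSZ, add(Z, SZ)))))))
  step 16: S(S(S(add(S(add(SZ, add(Z, SZ))), mul(add(SZ, mul(Z, add(SZ, SSZ))), add(SSZ, add(Z, SZ)))))))
  step 17: S(S(S(S(add(add(SZ, add(Z, SZ)), mul(add(SZ, mul(Z, add(SZ, SSZ))), add(SSZ, add(Z, SZ))))))))
  step 18: S(S(S(S(add(S(add(Z, add(Z, SZ))), mul(add(SZ, mul(Z, add(SZ, SSZ))), add(SSZ, add(Z, SZ))))))))
  step 19: S(S(S(S(S(add(add(Z, add(Z, SZ)), mul(add(SZ, mul(Z, add(SZ, SSZ))), add(SSZ, add(Z, SZ)))))))))
  step 20: S(S(S(S(S(add(add(Z, SZ), mul(add(SZ, mul(Z, add(SZ, SSZ))), add(SSZ, add(Z, SZ)))))))))
  step 21: S(S(S(S(S(add(SZ, mul(add(SZ, mul(Z, add(SZ, SSZ))), add(SSZ, add(Z, SZ)))))))))
  step 22: S(S(S(S(S(S(add(Z, mul(add(SZ, mul(Z, add(SZ, SSZ))), add(SSZ, add(Z, SZ))))))))))
  step 23: S(S(S(S(S(S(mul(add(SZ, mul(Z, add(SZ, SSZ))), add(SSZ, add(Z, SZ)))))))))
  step 24: S(S(S(S(S(S(mul(S(add(Z, mul(Z, add(SZ, SSZ)))), add(SSZ, add(Z, SZ)))))))))
  step 25: S(S(S(S(S(S(add(add(SSZ, add(Z, SZ)), mul(add(Z, mul(Z, add(SZ, SSZ))), add(SSZ, add(Z, SZ))))))))))
  step 26: S(S(S(S(S(S(add(S(add(SZ, add(Z, SZ))), mul(add(Z, mul(Z, add(SZ, SSZ))), add(SSZ, add(Z, SZ))))))))))
  step 27: S(S(S(S(S(S(S(add(add(SZ, add(Z, SZ)), mul(add(Z, mul(Z, add(SZ, SSZ))), add(SSZ, add(Z, SZ)))))))))))
  step 28: S(S(S(S(S(S(S(add(S(add(Z, add(Z, SZ))), mul(add(Z, mul(Z, add(SZ, SSZ))), add(SSZ, add(Z, SZ)))))))))))
  step 29: S(S(S(S(S(S(S(S(add(add(Z, add(Z, SZ)), mul(add(Z, mul(Z, add(SZ, SSZ))), add(SSZ, add(Z, SZ))))))))))))
  step 30: S(S(S(S(S(S(S(S(add(add(Z, SZ), mul(add(Z, mul(Z, add(SZ, SSZ))), add(SSZ, add(Z, SZ))))))))))))
  step 31: S(S(S(S(S(S(S(S(add(SZ, mul(add(Z, mul(Z, add(SZ, SSZ))), add(SSZ, add(Z, SZ))))))))))))
  step 32: S(S(S(S(S(S(S(S(S(add(Z, mul(add(Z, mul(Z, add(SZ, SSZ))), add(SSZ, add(Z, SZ)))))))))))))
  step 33: S(S(S(S(S(S(S(S(S(mul(add(Z, mul(Z, add(SZ, SSZ))), add(SSZ, add(Z, SZ))))))))))))
  step 34: S(S(S(S(S(S(S(S(S(mul(mul(Z, add(SZ, SSZ)), add(SSZ, add(Z, SZ))))))))))))
  step 35: S(S(S(S(S(S(S(S(S(mul(Z, add(SSZ, add(Z, SZ))))))))))))
  step 36: S^9(Z)

Answer: DIFFERENT — A ⇓ SSSZ, B ⇓ S^9(Z)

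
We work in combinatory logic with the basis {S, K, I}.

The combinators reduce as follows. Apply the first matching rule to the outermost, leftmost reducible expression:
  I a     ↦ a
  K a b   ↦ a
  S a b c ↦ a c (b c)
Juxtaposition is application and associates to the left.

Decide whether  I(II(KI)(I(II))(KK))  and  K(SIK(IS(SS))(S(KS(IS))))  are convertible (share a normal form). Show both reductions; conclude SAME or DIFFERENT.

Term A:
  start: I(II(KI)(I(II))(KK))
  [1] II(KI)(I(II))(KK)
  [2] I(KI)(I(II))(KK)
  [3] KI(I(II))(KK)
  [4] I(KK)
  [5] KK

Term B:
  start: K(SIK(IS(SS))(S(KS(IS))))
  [1] K(I(IS(SS))(K(IS(SS)))(S(KS(IS))))
  [2] K(IS(SS)(K(IS(SS)))(S(KS(IS))))
  [3] K(S(SS)(K(IS(SS)))(S(KS(IS))))
  [4] K(SS(S(KS(IS)))(K(IS(SS))(S(KS(IS)))))
  [5] K(S(K(IS(SS))(S(KS(IS))))(S(KS(IS))(K(IS(SS))(S(KS(IS))))))
  [6] K(S(IS(SS))(S(KS(IS))(K(IS(SS))(S(KS(IS))))))
  [7] K(S(S(SS))(S(KS(IS))(K(IS(SS))(S(KS(IS))))))
  [8] K(S(S(SS))(SS(K(IS(SS))(S(KS(IS))))))
  [9] K(S(S(SS))(SS(IS(SS))))
  [10] K(S(S(SS))(SS(S(SS))))

Answer: DIFFERENT — A ⇓ KK, B ⇓ K(S(S(SS))(SS(S(SS))))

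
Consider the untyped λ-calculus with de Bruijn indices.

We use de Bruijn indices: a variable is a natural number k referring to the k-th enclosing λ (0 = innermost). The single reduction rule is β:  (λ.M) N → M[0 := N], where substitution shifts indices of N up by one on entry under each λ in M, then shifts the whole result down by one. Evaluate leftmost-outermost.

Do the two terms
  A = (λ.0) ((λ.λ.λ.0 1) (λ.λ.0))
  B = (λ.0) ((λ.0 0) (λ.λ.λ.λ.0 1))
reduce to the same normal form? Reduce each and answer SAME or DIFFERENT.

Answer: DIFFERENT — A ⇓ λ.λ.0 1, B ⇓ λ.λ.λ.0 1

Working:
Term A:
  start: (λ.0) ((λ.λ.λ.0 1) (λ.λ.0))
  [1] (λ.λ.λ.0 1) (λ.λ.0)
  [2] λ.λ.0 1

Term B:
  start: (λ.0) ((λ.0 0) (λ.λ.λ.λ.0 1))
  [1] (λ.0 0) (λ.λ.λ.λ.0 1)
  [2] (λ.λ.λ.λ.0 1) (λ.λ.λ.λ.0 1)
  [3] λ.λ.λ.0 1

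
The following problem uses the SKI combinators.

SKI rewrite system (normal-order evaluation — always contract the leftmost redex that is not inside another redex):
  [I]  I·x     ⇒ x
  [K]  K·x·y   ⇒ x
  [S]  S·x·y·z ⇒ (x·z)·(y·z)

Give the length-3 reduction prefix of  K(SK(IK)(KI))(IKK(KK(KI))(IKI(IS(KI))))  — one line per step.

Answer: after 3 steps: KI

Reduction:
  start: K(SK(IK)(KI))(IKK(KK(KI))(IKI(IS(KI))))
  [1] SK(IK)(KI)
  [2] K(KI)(IK(KI))
  [3] KI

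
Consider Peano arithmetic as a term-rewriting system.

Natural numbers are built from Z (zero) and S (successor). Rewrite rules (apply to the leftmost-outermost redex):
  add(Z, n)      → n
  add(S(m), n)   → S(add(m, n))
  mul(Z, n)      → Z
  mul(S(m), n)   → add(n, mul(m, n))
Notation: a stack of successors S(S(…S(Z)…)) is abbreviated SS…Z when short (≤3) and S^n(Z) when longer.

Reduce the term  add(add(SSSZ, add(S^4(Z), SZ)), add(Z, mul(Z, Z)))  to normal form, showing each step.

Answer: normal form = S^8(Z)  (in 20 steps)

Derivation:
  start: add(add(SSSZ, add(S^4(Z), SZ)), add(Z, mul(Z, Z)))
  [1] add(S(add(SSZ, add(S^4(Z), SZ))), add(Z, mul(Z, Z)))
  [2] S(add(add(SSZ, add(S^4(Z), SZ)), add(Z, mul(Z, Z))))
  [3] S(add(S(add(SZ, add(S^4(Z), SZ))), add(Z, mul(Z, Z))))
  [4] S(S(add(add(SZ, add(S^4(Z), SZ)), add(Z, mul(Z, Z)))))
  [5] S(S(add(S(add(Z, add(S^4(Z), SZ))), add(Z, mul(Z, Z)))))
  [6] S(S(S(add(add(Z, add(S^4(Z), SZ)), add(Z, mul(Z, Z))))))
  [7] S(S(S(add(add(S^4(Z), SZ), add(Z, mul(Z, Z))))))
  [8] S(S(S(add(S(add(SSSZ, SZ)), add(Z, mul(Z, Z))))))
  [9] S(S(S(S(add(add(SSSZ, SZ), add(Z, mul(Z, Z)))))))
  [10] S(S(S(S(add(S(add(SSZ, SZ)), add(Z, mul(Z, Z)))))))
  [11] S(S(S(S(S(add(add(SSZ, SZ), add(Z, mul(Z, Z))))))))
  [12] S(S(S(S(S(add(S(add(SZ, SZ)), add(Z, mul(Z, Z))))))))
  [13] S(S(S(S(S(S(add(add(SZ, SZ), add(Z, mul(Z, Z)))))))))
  [14] S(S(S(S(S(S(add(S(add(Z, SZ)), add(Z, mul(Z, Z)))))))))
  [15] S(S(S(S(S(S(S(add(add(Z, SZ), add(Z, mul(Z, Z))))))))))
  [16] S(S(S(S(S(S(S(add(SZ, add(Z, mul(Z, Z))))))))))
  [17] S(S(S(S(S(S(S(S(add(Z, add(Z, mul(Z, Z)))))))))))
  [18] S(S(S(S(S(S(S(S(add(Z, mul(Z, Z))))))))))
  [19] S(S(S(S(S(S(S(S(mul(Z, Z)))))))))
  [20] S^8(Z)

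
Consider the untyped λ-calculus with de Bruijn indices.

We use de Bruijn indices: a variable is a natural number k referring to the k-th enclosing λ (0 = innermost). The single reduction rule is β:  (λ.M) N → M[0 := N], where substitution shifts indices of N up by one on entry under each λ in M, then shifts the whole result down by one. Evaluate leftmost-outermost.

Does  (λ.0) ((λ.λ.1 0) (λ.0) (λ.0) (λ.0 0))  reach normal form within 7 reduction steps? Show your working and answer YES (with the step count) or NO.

Answer: YES — reaches normal form λ.0 0 in 5 ≤ 7 steps

Working:
  start: (λ.0) ((λ.λ.1 0) (λ.0) (λ.0) (λ.0 0))
  →1  (λ.λ.1 0) (λ.0) (λ.0) (λ.0 0)
  →2  (λ.(λ.0) 0) (λ.0) (λ.0 0)
  →3  (λ.0) (λ.0) (λ.0 0)
  →4  (λ.0) (λ.0 0)
  →5  λ.0 0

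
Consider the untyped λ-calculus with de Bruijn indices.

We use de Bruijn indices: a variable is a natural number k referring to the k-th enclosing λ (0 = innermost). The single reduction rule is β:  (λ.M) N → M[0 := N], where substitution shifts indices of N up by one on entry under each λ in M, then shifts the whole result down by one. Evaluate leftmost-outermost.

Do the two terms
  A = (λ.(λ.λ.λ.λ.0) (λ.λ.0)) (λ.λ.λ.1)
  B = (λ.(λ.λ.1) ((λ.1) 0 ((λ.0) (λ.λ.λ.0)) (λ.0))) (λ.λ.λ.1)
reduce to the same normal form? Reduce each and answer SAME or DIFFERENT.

Answer: SAME — A ⇓ λ.λ.λ.0, B ⇓ λ.λ.λ.0

Working:
Term A:
  start: (λ.(λ.λ.λ.λ.0) (λ.λ.0)) (λ.λ.λ.1)
  →1  (λ.λ.λ.λ.0) (λ.λ.0)
  →2  λ.λ.λ.0

Term B:
  start: (λ.(λ.λ.1) ((λ.1) 0 ((λ.0) (λ.λ.λ.0)) (λ.0))) (λ.λ.λ.1)
  →1  (λ.λ.1) ((λ.λ.λ.λ.1) (λ.λ.λ.1) ((λ.0) (λ.λ.λ.0)) (λ.0))
  →2  λ.(λ.λ.λ.λ.1) (λ.λ.λ.1) ((λ.0) (λ.λ.λ.0)) (λ.0)
  →3  λ.(λ.λ.λ.1) ((λ.0) (λ.λ.λ.0)) (λ.0)
  →4  λ.(λ.λ.1) (λ.0)
  →5  λ.λ.λ.0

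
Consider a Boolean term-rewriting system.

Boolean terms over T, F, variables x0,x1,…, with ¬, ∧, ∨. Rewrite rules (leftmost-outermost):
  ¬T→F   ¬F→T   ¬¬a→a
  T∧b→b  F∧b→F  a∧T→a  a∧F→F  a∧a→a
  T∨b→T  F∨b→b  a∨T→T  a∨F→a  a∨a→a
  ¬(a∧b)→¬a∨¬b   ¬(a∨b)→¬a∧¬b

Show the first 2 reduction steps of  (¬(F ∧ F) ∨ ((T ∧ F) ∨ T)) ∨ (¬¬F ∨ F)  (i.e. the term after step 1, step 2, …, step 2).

  start: (¬(F ∧ F) ∨ ((T ∧ F) ∨ T)) ∨ (¬¬F ∨ F)
  →1  ((¬F ∨ ¬F) ∨ ((T ∧ F) ∨ T)) ∨ (¬¬F ∨ F)
  →2  (¬F ∨ ((T ∧ F) ∨ T)) ∨ (¬¬F ∨ F)

Answer: after 2 steps: (¬F ∨ ((T ∧ F) ∨ T)) ∨ (¬¬F ∨ F)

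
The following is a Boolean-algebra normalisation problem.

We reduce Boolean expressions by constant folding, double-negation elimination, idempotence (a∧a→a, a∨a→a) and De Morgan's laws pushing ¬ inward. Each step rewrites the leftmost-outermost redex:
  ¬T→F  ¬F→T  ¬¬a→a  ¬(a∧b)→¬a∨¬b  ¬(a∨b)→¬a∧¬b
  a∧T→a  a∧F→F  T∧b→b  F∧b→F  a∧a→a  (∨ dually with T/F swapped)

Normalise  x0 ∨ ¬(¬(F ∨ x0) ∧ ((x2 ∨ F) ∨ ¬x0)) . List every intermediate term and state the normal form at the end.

Answer: normal form = x0 ∨ (x0 ∨ (¬x2 ∧ x0))  (in 8 steps)

Working:
  start: x0 ∨ ¬(¬(F ∨ x0) ∧ ((x2 ∨ F) ∨ ¬x0))
  step 1: x0 ∨ (¬¬(F ∨ x0) ∨ ¬((x2 ∨ F) ∨ ¬x0))
  step 2: x0 ∨ ((F ∨ x0) ∨ ¬((x2 ∨ F) ∨ ¬x0))
  step 3: x0 ∨ (x0 ∨ ¬((x2 ∨ F) ∨ ¬x0))
  step 4: x0 ∨ (x0 ∨ (¬(x2 ∨ F) ∧ ¬¬x0))
  step 5: x0 ∨ (x0 ∨ ((¬x2 ∧ ¬F) ∧ ¬¬x0))
  step 6: x0 ∨ (x0 ∨ ((¬x2 ∧ T) ∧ ¬¬x0))
  step 7: x0 ∨ (x0 ∨ (¬x2 ∧ ¬¬x0))
  step 8: x0 ∨ (x0 ∨ (¬x2 ∧ x0))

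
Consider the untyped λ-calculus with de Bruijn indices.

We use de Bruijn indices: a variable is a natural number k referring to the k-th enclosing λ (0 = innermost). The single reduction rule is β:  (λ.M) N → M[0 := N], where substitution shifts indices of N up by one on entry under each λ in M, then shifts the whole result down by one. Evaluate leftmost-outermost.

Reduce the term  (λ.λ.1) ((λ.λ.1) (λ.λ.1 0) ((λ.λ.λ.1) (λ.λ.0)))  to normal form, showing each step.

  start: (λ.λ.1) ((λ.λ.1) (λ.λ.1 0) ((λ.λ.λ.1) (λ.λ.0)))
  step 1: λ.(λ.λ.1) (λ.λ.1 0) ((λ.λ.λ.1) (λ.λ.0))
  step 2: λ.(λ.λ.λ.1 0) ((λ.λ.λ.1) (λ.λ.0))
  step 3: λ.λ.λ.1 0

Answer: normal form = λ.λ.λ.1 0  (in 3 steps)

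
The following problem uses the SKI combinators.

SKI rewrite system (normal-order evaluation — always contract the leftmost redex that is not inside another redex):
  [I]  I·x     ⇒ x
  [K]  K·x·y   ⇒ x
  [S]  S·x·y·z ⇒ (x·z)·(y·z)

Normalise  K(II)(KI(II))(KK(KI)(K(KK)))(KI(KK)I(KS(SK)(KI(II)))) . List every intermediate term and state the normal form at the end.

Answer: normal form = K(KK)  (in 5 steps)

Working:
  start: K(II)(KI(II))(KK(KI)(K(KK)))(KI(KK)I(KS(SK)(KI(II))))
  step 1: II(KK(KI)(K(KK)))(KI(KK)I(KS(SK)(KI(II))))
  step 2: I(KK(KI)(K(KK)))(KI(KK)I(KS(SK)(KI(II))))
  step 3: KK(KI)(K(KK))(KI(KK)I(KS(SK)(KI(II))))
  step 4: K(K(KK))(KI(KK)I(KS(SK)(KI(II))))
  step 5: K(KK)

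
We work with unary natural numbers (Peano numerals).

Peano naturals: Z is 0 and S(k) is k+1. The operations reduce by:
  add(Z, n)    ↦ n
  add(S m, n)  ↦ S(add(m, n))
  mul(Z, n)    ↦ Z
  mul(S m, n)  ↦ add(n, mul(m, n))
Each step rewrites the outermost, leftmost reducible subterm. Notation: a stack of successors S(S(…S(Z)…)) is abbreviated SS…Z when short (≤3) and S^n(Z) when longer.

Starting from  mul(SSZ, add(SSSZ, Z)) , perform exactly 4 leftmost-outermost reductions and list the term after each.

  start: mul(SSZ, add(SSSZ, Z))
  →1  add(add(SSSZ, Z), mul(SZ, add(SSSZ, Z)))
  →2  add(S(add(SSZ, Z)), mul(SZ, add(SSSZ, Z)))
  →3  S(add(add(SSZ, Z), mul(SZ, add(SSSZ, Z))))
  →4  S(add(S(add(SZ, Z)), mul(SZ, add(SSSZ, Z))))

Answer: after 4 steps: S(add(S(add(SZ, Z)), mul(SZ, add(SSSZ, Z))))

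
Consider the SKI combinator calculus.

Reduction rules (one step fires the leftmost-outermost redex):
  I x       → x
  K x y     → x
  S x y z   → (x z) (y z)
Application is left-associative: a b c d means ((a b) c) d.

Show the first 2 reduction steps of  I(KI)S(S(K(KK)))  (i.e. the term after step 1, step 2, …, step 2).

Answer: after 2 steps: I(S(K(KK)))

Derivation:
  start: I(KI)S(S(K(KK)))
  [1] KIS(S(K(KK)))
  [2] I(S(K(KK)))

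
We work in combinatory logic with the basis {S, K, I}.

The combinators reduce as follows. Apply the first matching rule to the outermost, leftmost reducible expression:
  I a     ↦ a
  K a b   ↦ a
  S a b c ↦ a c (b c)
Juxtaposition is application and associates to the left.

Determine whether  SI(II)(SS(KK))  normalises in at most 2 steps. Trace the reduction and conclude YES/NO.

Answer: NO — after 2 steps the term is SS(KK)(II(SS(KK))), not yet normal

Derivation:
  start: SI(II)(SS(KK))
  [1] I(SS(KK))(II(SS(KK)))
  [2] SS(KK)(II(SS(KK)))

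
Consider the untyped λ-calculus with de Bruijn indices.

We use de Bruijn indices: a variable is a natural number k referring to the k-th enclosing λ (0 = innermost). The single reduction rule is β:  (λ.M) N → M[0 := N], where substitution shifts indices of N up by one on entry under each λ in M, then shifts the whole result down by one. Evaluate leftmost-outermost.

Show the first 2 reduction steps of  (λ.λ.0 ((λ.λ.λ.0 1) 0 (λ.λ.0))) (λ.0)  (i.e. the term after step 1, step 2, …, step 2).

Answer: after 2 steps: λ.0 ((λ.λ.0 1) (λ.λ.0))

Derivation:
  start: (λ.λ.0 ((λ.λ.λ.0 1) 0 (λ.λ.0))) (λ.0)
  step 1: λ.0 ((λ.λ.λ.0 1) 0 (λ.λ.0))
  step 2: λ.0 ((λ.λ.0 1) (λ.λ.0))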